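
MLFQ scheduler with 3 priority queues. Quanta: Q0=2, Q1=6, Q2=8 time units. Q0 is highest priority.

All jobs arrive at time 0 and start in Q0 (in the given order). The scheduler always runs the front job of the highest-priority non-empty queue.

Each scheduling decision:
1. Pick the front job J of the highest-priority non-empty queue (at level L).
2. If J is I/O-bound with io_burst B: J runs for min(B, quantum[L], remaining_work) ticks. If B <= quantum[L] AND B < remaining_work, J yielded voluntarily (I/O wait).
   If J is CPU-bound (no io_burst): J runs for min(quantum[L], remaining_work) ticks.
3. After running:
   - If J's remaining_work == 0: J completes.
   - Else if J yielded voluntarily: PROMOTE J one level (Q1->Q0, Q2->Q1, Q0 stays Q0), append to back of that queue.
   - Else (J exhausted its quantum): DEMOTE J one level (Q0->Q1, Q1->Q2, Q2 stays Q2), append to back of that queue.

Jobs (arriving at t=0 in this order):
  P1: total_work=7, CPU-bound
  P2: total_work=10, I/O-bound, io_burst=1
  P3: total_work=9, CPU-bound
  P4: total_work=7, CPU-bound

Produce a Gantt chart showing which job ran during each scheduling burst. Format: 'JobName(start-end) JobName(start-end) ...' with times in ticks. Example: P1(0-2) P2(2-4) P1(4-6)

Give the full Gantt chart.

Answer: P1(0-2) P2(2-3) P3(3-5) P4(5-7) P2(7-8) P2(8-9) P2(9-10) P2(10-11) P2(11-12) P2(12-13) P2(13-14) P2(14-15) P2(15-16) P1(16-21) P3(21-27) P4(27-32) P3(32-33)

Derivation:
t=0-2: P1@Q0 runs 2, rem=5, quantum used, demote→Q1. Q0=[P2,P3,P4] Q1=[P1] Q2=[]
t=2-3: P2@Q0 runs 1, rem=9, I/O yield, promote→Q0. Q0=[P3,P4,P2] Q1=[P1] Q2=[]
t=3-5: P3@Q0 runs 2, rem=7, quantum used, demote→Q1. Q0=[P4,P2] Q1=[P1,P3] Q2=[]
t=5-7: P4@Q0 runs 2, rem=5, quantum used, demote→Q1. Q0=[P2] Q1=[P1,P3,P4] Q2=[]
t=7-8: P2@Q0 runs 1, rem=8, I/O yield, promote→Q0. Q0=[P2] Q1=[P1,P3,P4] Q2=[]
t=8-9: P2@Q0 runs 1, rem=7, I/O yield, promote→Q0. Q0=[P2] Q1=[P1,P3,P4] Q2=[]
t=9-10: P2@Q0 runs 1, rem=6, I/O yield, promote→Q0. Q0=[P2] Q1=[P1,P3,P4] Q2=[]
t=10-11: P2@Q0 runs 1, rem=5, I/O yield, promote→Q0. Q0=[P2] Q1=[P1,P3,P4] Q2=[]
t=11-12: P2@Q0 runs 1, rem=4, I/O yield, promote→Q0. Q0=[P2] Q1=[P1,P3,P4] Q2=[]
t=12-13: P2@Q0 runs 1, rem=3, I/O yield, promote→Q0. Q0=[P2] Q1=[P1,P3,P4] Q2=[]
t=13-14: P2@Q0 runs 1, rem=2, I/O yield, promote→Q0. Q0=[P2] Q1=[P1,P3,P4] Q2=[]
t=14-15: P2@Q0 runs 1, rem=1, I/O yield, promote→Q0. Q0=[P2] Q1=[P1,P3,P4] Q2=[]
t=15-16: P2@Q0 runs 1, rem=0, completes. Q0=[] Q1=[P1,P3,P4] Q2=[]
t=16-21: P1@Q1 runs 5, rem=0, completes. Q0=[] Q1=[P3,P4] Q2=[]
t=21-27: P3@Q1 runs 6, rem=1, quantum used, demote→Q2. Q0=[] Q1=[P4] Q2=[P3]
t=27-32: P4@Q1 runs 5, rem=0, completes. Q0=[] Q1=[] Q2=[P3]
t=32-33: P3@Q2 runs 1, rem=0, completes. Q0=[] Q1=[] Q2=[]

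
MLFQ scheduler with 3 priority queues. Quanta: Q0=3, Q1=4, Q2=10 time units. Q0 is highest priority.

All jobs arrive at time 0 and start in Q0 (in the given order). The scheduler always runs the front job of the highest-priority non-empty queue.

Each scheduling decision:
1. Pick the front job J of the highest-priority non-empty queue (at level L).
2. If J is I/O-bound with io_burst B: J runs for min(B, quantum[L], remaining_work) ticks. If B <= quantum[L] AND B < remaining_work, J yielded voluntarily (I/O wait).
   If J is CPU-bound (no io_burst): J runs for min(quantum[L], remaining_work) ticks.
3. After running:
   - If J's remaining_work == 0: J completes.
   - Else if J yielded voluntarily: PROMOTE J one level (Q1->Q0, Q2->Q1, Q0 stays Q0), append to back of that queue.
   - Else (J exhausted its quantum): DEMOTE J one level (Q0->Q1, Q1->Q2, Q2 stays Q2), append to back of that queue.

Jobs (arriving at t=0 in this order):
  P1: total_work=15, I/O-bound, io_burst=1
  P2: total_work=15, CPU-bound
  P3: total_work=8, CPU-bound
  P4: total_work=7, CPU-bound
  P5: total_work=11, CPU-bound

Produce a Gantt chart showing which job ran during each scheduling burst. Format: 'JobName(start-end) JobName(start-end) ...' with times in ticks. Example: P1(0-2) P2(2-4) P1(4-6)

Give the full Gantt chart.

t=0-1: P1@Q0 runs 1, rem=14, I/O yield, promote→Q0. Q0=[P2,P3,P4,P5,P1] Q1=[] Q2=[]
t=1-4: P2@Q0 runs 3, rem=12, quantum used, demote→Q1. Q0=[P3,P4,P5,P1] Q1=[P2] Q2=[]
t=4-7: P3@Q0 runs 3, rem=5, quantum used, demote→Q1. Q0=[P4,P5,P1] Q1=[P2,P3] Q2=[]
t=7-10: P4@Q0 runs 3, rem=4, quantum used, demote→Q1. Q0=[P5,P1] Q1=[P2,P3,P4] Q2=[]
t=10-13: P5@Q0 runs 3, rem=8, quantum used, demote→Q1. Q0=[P1] Q1=[P2,P3,P4,P5] Q2=[]
t=13-14: P1@Q0 runs 1, rem=13, I/O yield, promote→Q0. Q0=[P1] Q1=[P2,P3,P4,P5] Q2=[]
t=14-15: P1@Q0 runs 1, rem=12, I/O yield, promote→Q0. Q0=[P1] Q1=[P2,P3,P4,P5] Q2=[]
t=15-16: P1@Q0 runs 1, rem=11, I/O yield, promote→Q0. Q0=[P1] Q1=[P2,P3,P4,P5] Q2=[]
t=16-17: P1@Q0 runs 1, rem=10, I/O yield, promote→Q0. Q0=[P1] Q1=[P2,P3,P4,P5] Q2=[]
t=17-18: P1@Q0 runs 1, rem=9, I/O yield, promote→Q0. Q0=[P1] Q1=[P2,P3,P4,P5] Q2=[]
t=18-19: P1@Q0 runs 1, rem=8, I/O yield, promote→Q0. Q0=[P1] Q1=[P2,P3,P4,P5] Q2=[]
t=19-20: P1@Q0 runs 1, rem=7, I/O yield, promote→Q0. Q0=[P1] Q1=[P2,P3,P4,P5] Q2=[]
t=20-21: P1@Q0 runs 1, rem=6, I/O yield, promote→Q0. Q0=[P1] Q1=[P2,P3,P4,P5] Q2=[]
t=21-22: P1@Q0 runs 1, rem=5, I/O yield, promote→Q0. Q0=[P1] Q1=[P2,P3,P4,P5] Q2=[]
t=22-23: P1@Q0 runs 1, rem=4, I/O yield, promote→Q0. Q0=[P1] Q1=[P2,P3,P4,P5] Q2=[]
t=23-24: P1@Q0 runs 1, rem=3, I/O yield, promote→Q0. Q0=[P1] Q1=[P2,P3,P4,P5] Q2=[]
t=24-25: P1@Q0 runs 1, rem=2, I/O yield, promote→Q0. Q0=[P1] Q1=[P2,P3,P4,P5] Q2=[]
t=25-26: P1@Q0 runs 1, rem=1, I/O yield, promote→Q0. Q0=[P1] Q1=[P2,P3,P4,P5] Q2=[]
t=26-27: P1@Q0 runs 1, rem=0, completes. Q0=[] Q1=[P2,P3,P4,P5] Q2=[]
t=27-31: P2@Q1 runs 4, rem=8, quantum used, demote→Q2. Q0=[] Q1=[P3,P4,P5] Q2=[P2]
t=31-35: P3@Q1 runs 4, rem=1, quantum used, demote→Q2. Q0=[] Q1=[P4,P5] Q2=[P2,P3]
t=35-39: P4@Q1 runs 4, rem=0, completes. Q0=[] Q1=[P5] Q2=[P2,P3]
t=39-43: P5@Q1 runs 4, rem=4, quantum used, demote→Q2. Q0=[] Q1=[] Q2=[P2,P3,P5]
t=43-51: P2@Q2 runs 8, rem=0, completes. Q0=[] Q1=[] Q2=[P3,P5]
t=51-52: P3@Q2 runs 1, rem=0, completes. Q0=[] Q1=[] Q2=[P5]
t=52-56: P5@Q2 runs 4, rem=0, completes. Q0=[] Q1=[] Q2=[]

Answer: P1(0-1) P2(1-4) P3(4-7) P4(7-10) P5(10-13) P1(13-14) P1(14-15) P1(15-16) P1(16-17) P1(17-18) P1(18-19) P1(19-20) P1(20-21) P1(21-22) P1(22-23) P1(23-24) P1(24-25) P1(25-26) P1(26-27) P2(27-31) P3(31-35) P4(35-39) P5(39-43) P2(43-51) P3(51-52) P5(52-56)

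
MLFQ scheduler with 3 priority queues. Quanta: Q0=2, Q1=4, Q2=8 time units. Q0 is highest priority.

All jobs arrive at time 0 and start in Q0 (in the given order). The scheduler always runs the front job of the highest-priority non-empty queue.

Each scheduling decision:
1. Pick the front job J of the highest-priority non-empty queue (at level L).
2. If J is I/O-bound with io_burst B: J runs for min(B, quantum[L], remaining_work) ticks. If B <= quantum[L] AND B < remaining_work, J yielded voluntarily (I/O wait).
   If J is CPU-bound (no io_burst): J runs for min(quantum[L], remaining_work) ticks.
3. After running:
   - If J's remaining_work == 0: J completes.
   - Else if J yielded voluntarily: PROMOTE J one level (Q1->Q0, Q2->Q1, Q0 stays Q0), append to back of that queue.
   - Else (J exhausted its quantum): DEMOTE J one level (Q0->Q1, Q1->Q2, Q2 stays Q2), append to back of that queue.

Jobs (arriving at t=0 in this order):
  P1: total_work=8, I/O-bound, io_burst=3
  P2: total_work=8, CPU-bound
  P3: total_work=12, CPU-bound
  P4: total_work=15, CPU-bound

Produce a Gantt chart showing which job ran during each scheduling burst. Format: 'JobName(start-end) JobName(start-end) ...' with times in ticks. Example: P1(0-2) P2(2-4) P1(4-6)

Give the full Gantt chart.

Answer: P1(0-2) P2(2-4) P3(4-6) P4(6-8) P1(8-11) P1(11-13) P2(13-17) P3(17-21) P4(21-25) P1(25-26) P2(26-28) P3(28-34) P4(34-42) P4(42-43)

Derivation:
t=0-2: P1@Q0 runs 2, rem=6, quantum used, demote→Q1. Q0=[P2,P3,P4] Q1=[P1] Q2=[]
t=2-4: P2@Q0 runs 2, rem=6, quantum used, demote→Q1. Q0=[P3,P4] Q1=[P1,P2] Q2=[]
t=4-6: P3@Q0 runs 2, rem=10, quantum used, demote→Q1. Q0=[P4] Q1=[P1,P2,P3] Q2=[]
t=6-8: P4@Q0 runs 2, rem=13, quantum used, demote→Q1. Q0=[] Q1=[P1,P2,P3,P4] Q2=[]
t=8-11: P1@Q1 runs 3, rem=3, I/O yield, promote→Q0. Q0=[P1] Q1=[P2,P3,P4] Q2=[]
t=11-13: P1@Q0 runs 2, rem=1, quantum used, demote→Q1. Q0=[] Q1=[P2,P3,P4,P1] Q2=[]
t=13-17: P2@Q1 runs 4, rem=2, quantum used, demote→Q2. Q0=[] Q1=[P3,P4,P1] Q2=[P2]
t=17-21: P3@Q1 runs 4, rem=6, quantum used, demote→Q2. Q0=[] Q1=[P4,P1] Q2=[P2,P3]
t=21-25: P4@Q1 runs 4, rem=9, quantum used, demote→Q2. Q0=[] Q1=[P1] Q2=[P2,P3,P4]
t=25-26: P1@Q1 runs 1, rem=0, completes. Q0=[] Q1=[] Q2=[P2,P3,P4]
t=26-28: P2@Q2 runs 2, rem=0, completes. Q0=[] Q1=[] Q2=[P3,P4]
t=28-34: P3@Q2 runs 6, rem=0, completes. Q0=[] Q1=[] Q2=[P4]
t=34-42: P4@Q2 runs 8, rem=1, quantum used, demote→Q2. Q0=[] Q1=[] Q2=[P4]
t=42-43: P4@Q2 runs 1, rem=0, completes. Q0=[] Q1=[] Q2=[]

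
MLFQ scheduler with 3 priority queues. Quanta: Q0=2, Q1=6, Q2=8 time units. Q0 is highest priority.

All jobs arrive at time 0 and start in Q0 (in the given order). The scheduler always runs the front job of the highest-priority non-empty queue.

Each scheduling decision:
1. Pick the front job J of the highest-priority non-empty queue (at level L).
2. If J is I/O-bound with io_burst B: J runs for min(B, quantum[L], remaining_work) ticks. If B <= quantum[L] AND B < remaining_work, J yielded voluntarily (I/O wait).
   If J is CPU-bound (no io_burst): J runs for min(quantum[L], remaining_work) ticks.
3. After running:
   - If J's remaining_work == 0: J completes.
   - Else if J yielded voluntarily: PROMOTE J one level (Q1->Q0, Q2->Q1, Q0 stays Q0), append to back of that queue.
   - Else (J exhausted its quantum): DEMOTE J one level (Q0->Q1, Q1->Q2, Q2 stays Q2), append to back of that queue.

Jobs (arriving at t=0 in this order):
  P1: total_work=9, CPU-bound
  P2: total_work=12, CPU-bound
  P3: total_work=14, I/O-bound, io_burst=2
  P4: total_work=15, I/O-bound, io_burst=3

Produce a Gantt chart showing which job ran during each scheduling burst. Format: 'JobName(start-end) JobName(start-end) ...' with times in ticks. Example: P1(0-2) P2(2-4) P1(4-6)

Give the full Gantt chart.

t=0-2: P1@Q0 runs 2, rem=7, quantum used, demote→Q1. Q0=[P2,P3,P4] Q1=[P1] Q2=[]
t=2-4: P2@Q0 runs 2, rem=10, quantum used, demote→Q1. Q0=[P3,P4] Q1=[P1,P2] Q2=[]
t=4-6: P3@Q0 runs 2, rem=12, I/O yield, promote→Q0. Q0=[P4,P3] Q1=[P1,P2] Q2=[]
t=6-8: P4@Q0 runs 2, rem=13, quantum used, demote→Q1. Q0=[P3] Q1=[P1,P2,P4] Q2=[]
t=8-10: P3@Q0 runs 2, rem=10, I/O yield, promote→Q0. Q0=[P3] Q1=[P1,P2,P4] Q2=[]
t=10-12: P3@Q0 runs 2, rem=8, I/O yield, promote→Q0. Q0=[P3] Q1=[P1,P2,P4] Q2=[]
t=12-14: P3@Q0 runs 2, rem=6, I/O yield, promote→Q0. Q0=[P3] Q1=[P1,P2,P4] Q2=[]
t=14-16: P3@Q0 runs 2, rem=4, I/O yield, promote→Q0. Q0=[P3] Q1=[P1,P2,P4] Q2=[]
t=16-18: P3@Q0 runs 2, rem=2, I/O yield, promote→Q0. Q0=[P3] Q1=[P1,P2,P4] Q2=[]
t=18-20: P3@Q0 runs 2, rem=0, completes. Q0=[] Q1=[P1,P2,P4] Q2=[]
t=20-26: P1@Q1 runs 6, rem=1, quantum used, demote→Q2. Q0=[] Q1=[P2,P4] Q2=[P1]
t=26-32: P2@Q1 runs 6, rem=4, quantum used, demote→Q2. Q0=[] Q1=[P4] Q2=[P1,P2]
t=32-35: P4@Q1 runs 3, rem=10, I/O yield, promote→Q0. Q0=[P4] Q1=[] Q2=[P1,P2]
t=35-37: P4@Q0 runs 2, rem=8, quantum used, demote→Q1. Q0=[] Q1=[P4] Q2=[P1,P2]
t=37-40: P4@Q1 runs 3, rem=5, I/O yield, promote→Q0. Q0=[P4] Q1=[] Q2=[P1,P2]
t=40-42: P4@Q0 runs 2, rem=3, quantum used, demote→Q1. Q0=[] Q1=[P4] Q2=[P1,P2]
t=42-45: P4@Q1 runs 3, rem=0, completes. Q0=[] Q1=[] Q2=[P1,P2]
t=45-46: P1@Q2 runs 1, rem=0, completes. Q0=[] Q1=[] Q2=[P2]
t=46-50: P2@Q2 runs 4, rem=0, completes. Q0=[] Q1=[] Q2=[]

Answer: P1(0-2) P2(2-4) P3(4-6) P4(6-8) P3(8-10) P3(10-12) P3(12-14) P3(14-16) P3(16-18) P3(18-20) P1(20-26) P2(26-32) P4(32-35) P4(35-37) P4(37-40) P4(40-42) P4(42-45) P1(45-46) P2(46-50)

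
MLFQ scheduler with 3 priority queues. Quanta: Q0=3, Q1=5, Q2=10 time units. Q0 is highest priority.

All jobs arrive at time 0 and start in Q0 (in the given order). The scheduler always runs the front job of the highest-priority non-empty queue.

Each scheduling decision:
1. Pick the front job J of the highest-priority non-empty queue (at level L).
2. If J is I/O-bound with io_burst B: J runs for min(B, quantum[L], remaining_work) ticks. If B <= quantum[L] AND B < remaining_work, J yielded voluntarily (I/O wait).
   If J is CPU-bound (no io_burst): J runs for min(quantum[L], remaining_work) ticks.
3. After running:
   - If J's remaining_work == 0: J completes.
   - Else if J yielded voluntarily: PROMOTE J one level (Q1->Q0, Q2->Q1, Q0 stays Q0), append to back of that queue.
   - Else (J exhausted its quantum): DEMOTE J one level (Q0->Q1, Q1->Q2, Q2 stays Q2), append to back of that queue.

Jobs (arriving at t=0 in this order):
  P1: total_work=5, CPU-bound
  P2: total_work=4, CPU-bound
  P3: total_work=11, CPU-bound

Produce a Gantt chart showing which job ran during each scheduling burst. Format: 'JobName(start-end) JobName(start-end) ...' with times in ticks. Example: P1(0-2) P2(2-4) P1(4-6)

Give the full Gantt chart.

Answer: P1(0-3) P2(3-6) P3(6-9) P1(9-11) P2(11-12) P3(12-17) P3(17-20)

Derivation:
t=0-3: P1@Q0 runs 3, rem=2, quantum used, demote→Q1. Q0=[P2,P3] Q1=[P1] Q2=[]
t=3-6: P2@Q0 runs 3, rem=1, quantum used, demote→Q1. Q0=[P3] Q1=[P1,P2] Q2=[]
t=6-9: P3@Q0 runs 3, rem=8, quantum used, demote→Q1. Q0=[] Q1=[P1,P2,P3] Q2=[]
t=9-11: P1@Q1 runs 2, rem=0, completes. Q0=[] Q1=[P2,P3] Q2=[]
t=11-12: P2@Q1 runs 1, rem=0, completes. Q0=[] Q1=[P3] Q2=[]
t=12-17: P3@Q1 runs 5, rem=3, quantum used, demote→Q2. Q0=[] Q1=[] Q2=[P3]
t=17-20: P3@Q2 runs 3, rem=0, completes. Q0=[] Q1=[] Q2=[]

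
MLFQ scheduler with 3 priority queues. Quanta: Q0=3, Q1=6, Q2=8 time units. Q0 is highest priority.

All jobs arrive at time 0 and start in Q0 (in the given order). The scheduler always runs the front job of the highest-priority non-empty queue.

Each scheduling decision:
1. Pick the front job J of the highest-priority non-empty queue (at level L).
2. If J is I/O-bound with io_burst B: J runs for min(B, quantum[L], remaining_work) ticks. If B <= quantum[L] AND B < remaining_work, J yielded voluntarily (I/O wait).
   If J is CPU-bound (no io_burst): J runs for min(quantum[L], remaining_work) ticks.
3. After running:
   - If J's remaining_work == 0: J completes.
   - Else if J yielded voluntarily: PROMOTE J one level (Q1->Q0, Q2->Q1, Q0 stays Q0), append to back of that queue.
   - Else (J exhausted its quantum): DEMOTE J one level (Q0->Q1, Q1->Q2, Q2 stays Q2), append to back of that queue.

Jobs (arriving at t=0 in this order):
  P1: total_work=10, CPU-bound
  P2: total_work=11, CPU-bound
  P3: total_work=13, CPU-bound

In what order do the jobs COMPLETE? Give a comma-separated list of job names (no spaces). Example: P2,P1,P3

t=0-3: P1@Q0 runs 3, rem=7, quantum used, demote→Q1. Q0=[P2,P3] Q1=[P1] Q2=[]
t=3-6: P2@Q0 runs 3, rem=8, quantum used, demote→Q1. Q0=[P3] Q1=[P1,P2] Q2=[]
t=6-9: P3@Q0 runs 3, rem=10, quantum used, demote→Q1. Q0=[] Q1=[P1,P2,P3] Q2=[]
t=9-15: P1@Q1 runs 6, rem=1, quantum used, demote→Q2. Q0=[] Q1=[P2,P3] Q2=[P1]
t=15-21: P2@Q1 runs 6, rem=2, quantum used, demote→Q2. Q0=[] Q1=[P3] Q2=[P1,P2]
t=21-27: P3@Q1 runs 6, rem=4, quantum used, demote→Q2. Q0=[] Q1=[] Q2=[P1,P2,P3]
t=27-28: P1@Q2 runs 1, rem=0, completes. Q0=[] Q1=[] Q2=[P2,P3]
t=28-30: P2@Q2 runs 2, rem=0, completes. Q0=[] Q1=[] Q2=[P3]
t=30-34: P3@Q2 runs 4, rem=0, completes. Q0=[] Q1=[] Q2=[]

Answer: P1,P2,P3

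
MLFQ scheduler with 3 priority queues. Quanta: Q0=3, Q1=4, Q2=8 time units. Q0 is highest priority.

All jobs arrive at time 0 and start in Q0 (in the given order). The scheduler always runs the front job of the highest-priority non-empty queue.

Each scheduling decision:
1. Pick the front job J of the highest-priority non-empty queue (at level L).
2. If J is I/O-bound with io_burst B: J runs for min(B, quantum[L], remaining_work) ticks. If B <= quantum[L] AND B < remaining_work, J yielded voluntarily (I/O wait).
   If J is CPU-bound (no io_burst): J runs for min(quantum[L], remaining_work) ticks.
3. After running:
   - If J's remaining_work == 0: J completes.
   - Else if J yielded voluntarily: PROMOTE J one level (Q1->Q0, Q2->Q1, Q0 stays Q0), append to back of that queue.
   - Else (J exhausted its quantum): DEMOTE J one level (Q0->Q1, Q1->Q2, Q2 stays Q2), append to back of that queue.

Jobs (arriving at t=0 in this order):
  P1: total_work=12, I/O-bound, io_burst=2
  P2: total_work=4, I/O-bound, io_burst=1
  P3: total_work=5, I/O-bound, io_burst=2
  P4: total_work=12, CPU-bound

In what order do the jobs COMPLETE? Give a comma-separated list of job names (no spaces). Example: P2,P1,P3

Answer: P3,P2,P1,P4

Derivation:
t=0-2: P1@Q0 runs 2, rem=10, I/O yield, promote→Q0. Q0=[P2,P3,P4,P1] Q1=[] Q2=[]
t=2-3: P2@Q0 runs 1, rem=3, I/O yield, promote→Q0. Q0=[P3,P4,P1,P2] Q1=[] Q2=[]
t=3-5: P3@Q0 runs 2, rem=3, I/O yield, promote→Q0. Q0=[P4,P1,P2,P3] Q1=[] Q2=[]
t=5-8: P4@Q0 runs 3, rem=9, quantum used, demote→Q1. Q0=[P1,P2,P3] Q1=[P4] Q2=[]
t=8-10: P1@Q0 runs 2, rem=8, I/O yield, promote→Q0. Q0=[P2,P3,P1] Q1=[P4] Q2=[]
t=10-11: P2@Q0 runs 1, rem=2, I/O yield, promote→Q0. Q0=[P3,P1,P2] Q1=[P4] Q2=[]
t=11-13: P3@Q0 runs 2, rem=1, I/O yield, promote→Q0. Q0=[P1,P2,P3] Q1=[P4] Q2=[]
t=13-15: P1@Q0 runs 2, rem=6, I/O yield, promote→Q0. Q0=[P2,P3,P1] Q1=[P4] Q2=[]
t=15-16: P2@Q0 runs 1, rem=1, I/O yield, promote→Q0. Q0=[P3,P1,P2] Q1=[P4] Q2=[]
t=16-17: P3@Q0 runs 1, rem=0, completes. Q0=[P1,P2] Q1=[P4] Q2=[]
t=17-19: P1@Q0 runs 2, rem=4, I/O yield, promote→Q0. Q0=[P2,P1] Q1=[P4] Q2=[]
t=19-20: P2@Q0 runs 1, rem=0, completes. Q0=[P1] Q1=[P4] Q2=[]
t=20-22: P1@Q0 runs 2, rem=2, I/O yield, promote→Q0. Q0=[P1] Q1=[P4] Q2=[]
t=22-24: P1@Q0 runs 2, rem=0, completes. Q0=[] Q1=[P4] Q2=[]
t=24-28: P4@Q1 runs 4, rem=5, quantum used, demote→Q2. Q0=[] Q1=[] Q2=[P4]
t=28-33: P4@Q2 runs 5, rem=0, completes. Q0=[] Q1=[] Q2=[]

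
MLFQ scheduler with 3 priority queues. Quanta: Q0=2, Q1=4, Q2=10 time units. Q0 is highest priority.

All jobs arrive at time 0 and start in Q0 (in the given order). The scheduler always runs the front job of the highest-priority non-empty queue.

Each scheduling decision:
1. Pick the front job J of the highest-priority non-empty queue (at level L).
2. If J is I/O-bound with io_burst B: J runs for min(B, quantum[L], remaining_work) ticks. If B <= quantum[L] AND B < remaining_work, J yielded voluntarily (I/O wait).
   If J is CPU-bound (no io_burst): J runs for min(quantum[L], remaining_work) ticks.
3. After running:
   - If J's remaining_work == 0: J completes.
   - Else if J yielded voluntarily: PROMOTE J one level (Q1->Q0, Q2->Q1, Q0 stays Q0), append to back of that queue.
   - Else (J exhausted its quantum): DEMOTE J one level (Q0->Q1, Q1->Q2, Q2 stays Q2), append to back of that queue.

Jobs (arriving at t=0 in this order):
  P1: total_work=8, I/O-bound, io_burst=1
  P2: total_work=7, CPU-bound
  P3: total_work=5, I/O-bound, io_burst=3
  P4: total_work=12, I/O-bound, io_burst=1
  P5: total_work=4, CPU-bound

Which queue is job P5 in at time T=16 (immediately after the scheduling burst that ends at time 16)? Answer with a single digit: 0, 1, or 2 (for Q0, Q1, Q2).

Answer: 1

Derivation:
t=0-1: P1@Q0 runs 1, rem=7, I/O yield, promote→Q0. Q0=[P2,P3,P4,P5,P1] Q1=[] Q2=[]
t=1-3: P2@Q0 runs 2, rem=5, quantum used, demote→Q1. Q0=[P3,P4,P5,P1] Q1=[P2] Q2=[]
t=3-5: P3@Q0 runs 2, rem=3, quantum used, demote→Q1. Q0=[P4,P5,P1] Q1=[P2,P3] Q2=[]
t=5-6: P4@Q0 runs 1, rem=11, I/O yield, promote→Q0. Q0=[P5,P1,P4] Q1=[P2,P3] Q2=[]
t=6-8: P5@Q0 runs 2, rem=2, quantum used, demote→Q1. Q0=[P1,P4] Q1=[P2,P3,P5] Q2=[]
t=8-9: P1@Q0 runs 1, rem=6, I/O yield, promote→Q0. Q0=[P4,P1] Q1=[P2,P3,P5] Q2=[]
t=9-10: P4@Q0 runs 1, rem=10, I/O yield, promote→Q0. Q0=[P1,P4] Q1=[P2,P3,P5] Q2=[]
t=10-11: P1@Q0 runs 1, rem=5, I/O yield, promote→Q0. Q0=[P4,P1] Q1=[P2,P3,P5] Q2=[]
t=11-12: P4@Q0 runs 1, rem=9, I/O yield, promote→Q0. Q0=[P1,P4] Q1=[P2,P3,P5] Q2=[]
t=12-13: P1@Q0 runs 1, rem=4, I/O yield, promote→Q0. Q0=[P4,P1] Q1=[P2,P3,P5] Q2=[]
t=13-14: P4@Q0 runs 1, rem=8, I/O yield, promote→Q0. Q0=[P1,P4] Q1=[P2,P3,P5] Q2=[]
t=14-15: P1@Q0 runs 1, rem=3, I/O yield, promote→Q0. Q0=[P4,P1] Q1=[P2,P3,P5] Q2=[]
t=15-16: P4@Q0 runs 1, rem=7, I/O yield, promote→Q0. Q0=[P1,P4] Q1=[P2,P3,P5] Q2=[]
t=16-17: P1@Q0 runs 1, rem=2, I/O yield, promote→Q0. Q0=[P4,P1] Q1=[P2,P3,P5] Q2=[]
t=17-18: P4@Q0 runs 1, rem=6, I/O yield, promote→Q0. Q0=[P1,P4] Q1=[P2,P3,P5] Q2=[]
t=18-19: P1@Q0 runs 1, rem=1, I/O yield, promote→Q0. Q0=[P4,P1] Q1=[P2,P3,P5] Q2=[]
t=19-20: P4@Q0 runs 1, rem=5, I/O yield, promote→Q0. Q0=[P1,P4] Q1=[P2,P3,P5] Q2=[]
t=20-21: P1@Q0 runs 1, rem=0, completes. Q0=[P4] Q1=[P2,P3,P5] Q2=[]
t=21-22: P4@Q0 runs 1, rem=4, I/O yield, promote→Q0. Q0=[P4] Q1=[P2,P3,P5] Q2=[]
t=22-23: P4@Q0 runs 1, rem=3, I/O yield, promote→Q0. Q0=[P4] Q1=[P2,P3,P5] Q2=[]
t=23-24: P4@Q0 runs 1, rem=2, I/O yield, promote→Q0. Q0=[P4] Q1=[P2,P3,P5] Q2=[]
t=24-25: P4@Q0 runs 1, rem=1, I/O yield, promote→Q0. Q0=[P4] Q1=[P2,P3,P5] Q2=[]
t=25-26: P4@Q0 runs 1, rem=0, completes. Q0=[] Q1=[P2,P3,P5] Q2=[]
t=26-30: P2@Q1 runs 4, rem=1, quantum used, demote→Q2. Q0=[] Q1=[P3,P5] Q2=[P2]
t=30-33: P3@Q1 runs 3, rem=0, completes. Q0=[] Q1=[P5] Q2=[P2]
t=33-35: P5@Q1 runs 2, rem=0, completes. Q0=[] Q1=[] Q2=[P2]
t=35-36: P2@Q2 runs 1, rem=0, completes. Q0=[] Q1=[] Q2=[]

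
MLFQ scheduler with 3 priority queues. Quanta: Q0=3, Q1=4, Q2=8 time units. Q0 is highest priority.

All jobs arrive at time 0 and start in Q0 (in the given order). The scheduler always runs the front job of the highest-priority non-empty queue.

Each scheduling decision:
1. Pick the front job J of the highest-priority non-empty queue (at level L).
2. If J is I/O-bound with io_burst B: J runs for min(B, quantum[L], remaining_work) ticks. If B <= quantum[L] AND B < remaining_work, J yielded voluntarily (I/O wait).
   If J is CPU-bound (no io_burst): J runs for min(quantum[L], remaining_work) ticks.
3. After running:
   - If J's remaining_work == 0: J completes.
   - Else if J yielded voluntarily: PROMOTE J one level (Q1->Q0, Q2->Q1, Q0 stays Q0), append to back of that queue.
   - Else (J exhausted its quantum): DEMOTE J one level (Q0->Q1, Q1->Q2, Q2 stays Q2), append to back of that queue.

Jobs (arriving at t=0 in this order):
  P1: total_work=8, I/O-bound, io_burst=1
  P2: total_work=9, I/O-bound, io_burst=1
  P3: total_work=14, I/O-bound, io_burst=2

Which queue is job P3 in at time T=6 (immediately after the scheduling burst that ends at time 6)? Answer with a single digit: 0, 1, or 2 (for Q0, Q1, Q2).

t=0-1: P1@Q0 runs 1, rem=7, I/O yield, promote→Q0. Q0=[P2,P3,P1] Q1=[] Q2=[]
t=1-2: P2@Q0 runs 1, rem=8, I/O yield, promote→Q0. Q0=[P3,P1,P2] Q1=[] Q2=[]
t=2-4: P3@Q0 runs 2, rem=12, I/O yield, promote→Q0. Q0=[P1,P2,P3] Q1=[] Q2=[]
t=4-5: P1@Q0 runs 1, rem=6, I/O yield, promote→Q0. Q0=[P2,P3,P1] Q1=[] Q2=[]
t=5-6: P2@Q0 runs 1, rem=7, I/O yield, promote→Q0. Q0=[P3,P1,P2] Q1=[] Q2=[]
t=6-8: P3@Q0 runs 2, rem=10, I/O yield, promote→Q0. Q0=[P1,P2,P3] Q1=[] Q2=[]
t=8-9: P1@Q0 runs 1, rem=5, I/O yield, promote→Q0. Q0=[P2,P3,P1] Q1=[] Q2=[]
t=9-10: P2@Q0 runs 1, rem=6, I/O yield, promote→Q0. Q0=[P3,P1,P2] Q1=[] Q2=[]
t=10-12: P3@Q0 runs 2, rem=8, I/O yield, promote→Q0. Q0=[P1,P2,P3] Q1=[] Q2=[]
t=12-13: P1@Q0 runs 1, rem=4, I/O yield, promote→Q0. Q0=[P2,P3,P1] Q1=[] Q2=[]
t=13-14: P2@Q0 runs 1, rem=5, I/O yield, promote→Q0. Q0=[P3,P1,P2] Q1=[] Q2=[]
t=14-16: P3@Q0 runs 2, rem=6, I/O yield, promote→Q0. Q0=[P1,P2,P3] Q1=[] Q2=[]
t=16-17: P1@Q0 runs 1, rem=3, I/O yield, promote→Q0. Q0=[P2,P3,P1] Q1=[] Q2=[]
t=17-18: P2@Q0 runs 1, rem=4, I/O yield, promote→Q0. Q0=[P3,P1,P2] Q1=[] Q2=[]
t=18-20: P3@Q0 runs 2, rem=4, I/O yield, promote→Q0. Q0=[P1,P2,P3] Q1=[] Q2=[]
t=20-21: P1@Q0 runs 1, rem=2, I/O yield, promote→Q0. Q0=[P2,P3,P1] Q1=[] Q2=[]
t=21-22: P2@Q0 runs 1, rem=3, I/O yield, promote→Q0. Q0=[P3,P1,P2] Q1=[] Q2=[]
t=22-24: P3@Q0 runs 2, rem=2, I/O yield, promote→Q0. Q0=[P1,P2,P3] Q1=[] Q2=[]
t=24-25: P1@Q0 runs 1, rem=1, I/O yield, promote→Q0. Q0=[P2,P3,P1] Q1=[] Q2=[]
t=25-26: P2@Q0 runs 1, rem=2, I/O yield, promote→Q0. Q0=[P3,P1,P2] Q1=[] Q2=[]
t=26-28: P3@Q0 runs 2, rem=0, completes. Q0=[P1,P2] Q1=[] Q2=[]
t=28-29: P1@Q0 runs 1, rem=0, completes. Q0=[P2] Q1=[] Q2=[]
t=29-30: P2@Q0 runs 1, rem=1, I/O yield, promote→Q0. Q0=[P2] Q1=[] Q2=[]
t=30-31: P2@Q0 runs 1, rem=0, completes. Q0=[] Q1=[] Q2=[]

Answer: 0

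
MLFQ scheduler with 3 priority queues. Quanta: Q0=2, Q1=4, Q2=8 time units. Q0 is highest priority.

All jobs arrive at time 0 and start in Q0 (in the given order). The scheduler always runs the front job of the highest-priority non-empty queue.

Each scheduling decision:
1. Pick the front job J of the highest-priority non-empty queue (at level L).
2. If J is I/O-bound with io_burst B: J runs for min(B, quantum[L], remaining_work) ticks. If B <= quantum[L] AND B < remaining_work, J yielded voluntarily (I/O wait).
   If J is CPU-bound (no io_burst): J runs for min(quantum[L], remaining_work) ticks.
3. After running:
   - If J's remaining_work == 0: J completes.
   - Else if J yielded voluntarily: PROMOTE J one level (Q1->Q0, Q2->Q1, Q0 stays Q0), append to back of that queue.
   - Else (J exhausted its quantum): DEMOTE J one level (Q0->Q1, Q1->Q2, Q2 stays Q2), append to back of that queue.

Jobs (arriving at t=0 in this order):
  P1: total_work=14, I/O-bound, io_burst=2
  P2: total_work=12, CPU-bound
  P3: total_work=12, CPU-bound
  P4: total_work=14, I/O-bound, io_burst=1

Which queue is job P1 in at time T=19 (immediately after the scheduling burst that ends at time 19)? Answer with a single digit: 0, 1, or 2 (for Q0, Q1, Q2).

Answer: 0

Derivation:
t=0-2: P1@Q0 runs 2, rem=12, I/O yield, promote→Q0. Q0=[P2,P3,P4,P1] Q1=[] Q2=[]
t=2-4: P2@Q0 runs 2, rem=10, quantum used, demote→Q1. Q0=[P3,P4,P1] Q1=[P2] Q2=[]
t=4-6: P3@Q0 runs 2, rem=10, quantum used, demote→Q1. Q0=[P4,P1] Q1=[P2,P3] Q2=[]
t=6-7: P4@Q0 runs 1, rem=13, I/O yield, promote→Q0. Q0=[P1,P4] Q1=[P2,P3] Q2=[]
t=7-9: P1@Q0 runs 2, rem=10, I/O yield, promote→Q0. Q0=[P4,P1] Q1=[P2,P3] Q2=[]
t=9-10: P4@Q0 runs 1, rem=12, I/O yield, promote→Q0. Q0=[P1,P4] Q1=[P2,P3] Q2=[]
t=10-12: P1@Q0 runs 2, rem=8, I/O yield, promote→Q0. Q0=[P4,P1] Q1=[P2,P3] Q2=[]
t=12-13: P4@Q0 runs 1, rem=11, I/O yield, promote→Q0. Q0=[P1,P4] Q1=[P2,P3] Q2=[]
t=13-15: P1@Q0 runs 2, rem=6, I/O yield, promote→Q0. Q0=[P4,P1] Q1=[P2,P3] Q2=[]
t=15-16: P4@Q0 runs 1, rem=10, I/O yield, promote→Q0. Q0=[P1,P4] Q1=[P2,P3] Q2=[]
t=16-18: P1@Q0 runs 2, rem=4, I/O yield, promote→Q0. Q0=[P4,P1] Q1=[P2,P3] Q2=[]
t=18-19: P4@Q0 runs 1, rem=9, I/O yield, promote→Q0. Q0=[P1,P4] Q1=[P2,P3] Q2=[]
t=19-21: P1@Q0 runs 2, rem=2, I/O yield, promote→Q0. Q0=[P4,P1] Q1=[P2,P3] Q2=[]
t=21-22: P4@Q0 runs 1, rem=8, I/O yield, promote→Q0. Q0=[P1,P4] Q1=[P2,P3] Q2=[]
t=22-24: P1@Q0 runs 2, rem=0, completes. Q0=[P4] Q1=[P2,P3] Q2=[]
t=24-25: P4@Q0 runs 1, rem=7, I/O yield, promote→Q0. Q0=[P4] Q1=[P2,P3] Q2=[]
t=25-26: P4@Q0 runs 1, rem=6, I/O yield, promote→Q0. Q0=[P4] Q1=[P2,P3] Q2=[]
t=26-27: P4@Q0 runs 1, rem=5, I/O yield, promote→Q0. Q0=[P4] Q1=[P2,P3] Q2=[]
t=27-28: P4@Q0 runs 1, rem=4, I/O yield, promote→Q0. Q0=[P4] Q1=[P2,P3] Q2=[]
t=28-29: P4@Q0 runs 1, rem=3, I/O yield, promote→Q0. Q0=[P4] Q1=[P2,P3] Q2=[]
t=29-30: P4@Q0 runs 1, rem=2, I/O yield, promote→Q0. Q0=[P4] Q1=[P2,P3] Q2=[]
t=30-31: P4@Q0 runs 1, rem=1, I/O yield, promote→Q0. Q0=[P4] Q1=[P2,P3] Q2=[]
t=31-32: P4@Q0 runs 1, rem=0, completes. Q0=[] Q1=[P2,P3] Q2=[]
t=32-36: P2@Q1 runs 4, rem=6, quantum used, demote→Q2. Q0=[] Q1=[P3] Q2=[P2]
t=36-40: P3@Q1 runs 4, rem=6, quantum used, demote→Q2. Q0=[] Q1=[] Q2=[P2,P3]
t=40-46: P2@Q2 runs 6, rem=0, completes. Q0=[] Q1=[] Q2=[P3]
t=46-52: P3@Q2 runs 6, rem=0, completes. Q0=[] Q1=[] Q2=[]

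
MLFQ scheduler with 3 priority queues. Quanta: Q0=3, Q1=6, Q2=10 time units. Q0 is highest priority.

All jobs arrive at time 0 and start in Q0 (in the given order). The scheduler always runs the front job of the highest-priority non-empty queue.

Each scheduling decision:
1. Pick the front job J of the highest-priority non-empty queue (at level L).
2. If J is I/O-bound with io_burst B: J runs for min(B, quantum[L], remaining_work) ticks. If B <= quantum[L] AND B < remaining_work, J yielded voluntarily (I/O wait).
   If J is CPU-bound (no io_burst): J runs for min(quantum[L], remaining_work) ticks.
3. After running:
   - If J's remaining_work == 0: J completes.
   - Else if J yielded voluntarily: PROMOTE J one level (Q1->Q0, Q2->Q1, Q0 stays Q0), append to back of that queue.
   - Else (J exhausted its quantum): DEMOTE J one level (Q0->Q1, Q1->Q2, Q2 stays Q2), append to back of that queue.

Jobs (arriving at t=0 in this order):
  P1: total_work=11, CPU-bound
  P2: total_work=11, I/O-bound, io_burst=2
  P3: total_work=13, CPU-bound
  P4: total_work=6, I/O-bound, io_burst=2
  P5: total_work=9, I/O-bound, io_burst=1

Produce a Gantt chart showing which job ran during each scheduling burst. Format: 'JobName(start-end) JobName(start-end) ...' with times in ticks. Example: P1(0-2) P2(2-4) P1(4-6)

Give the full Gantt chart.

t=0-3: P1@Q0 runs 3, rem=8, quantum used, demote→Q1. Q0=[P2,P3,P4,P5] Q1=[P1] Q2=[]
t=3-5: P2@Q0 runs 2, rem=9, I/O yield, promote→Q0. Q0=[P3,P4,P5,P2] Q1=[P1] Q2=[]
t=5-8: P3@Q0 runs 3, rem=10, quantum used, demote→Q1. Q0=[P4,P5,P2] Q1=[P1,P3] Q2=[]
t=8-10: P4@Q0 runs 2, rem=4, I/O yield, promote→Q0. Q0=[P5,P2,P4] Q1=[P1,P3] Q2=[]
t=10-11: P5@Q0 runs 1, rem=8, I/O yield, promote→Q0. Q0=[P2,P4,P5] Q1=[P1,P3] Q2=[]
t=11-13: P2@Q0 runs 2, rem=7, I/O yield, promote→Q0. Q0=[P4,P5,P2] Q1=[P1,P3] Q2=[]
t=13-15: P4@Q0 runs 2, rem=2, I/O yield, promote→Q0. Q0=[P5,P2,P4] Q1=[P1,P3] Q2=[]
t=15-16: P5@Q0 runs 1, rem=7, I/O yield, promote→Q0. Q0=[P2,P4,P5] Q1=[P1,P3] Q2=[]
t=16-18: P2@Q0 runs 2, rem=5, I/O yield, promote→Q0. Q0=[P4,P5,P2] Q1=[P1,P3] Q2=[]
t=18-20: P4@Q0 runs 2, rem=0, completes. Q0=[P5,P2] Q1=[P1,P3] Q2=[]
t=20-21: P5@Q0 runs 1, rem=6, I/O yield, promote→Q0. Q0=[P2,P5] Q1=[P1,P3] Q2=[]
t=21-23: P2@Q0 runs 2, rem=3, I/O yield, promote→Q0. Q0=[P5,P2] Q1=[P1,P3] Q2=[]
t=23-24: P5@Q0 runs 1, rem=5, I/O yield, promote→Q0. Q0=[P2,P5] Q1=[P1,P3] Q2=[]
t=24-26: P2@Q0 runs 2, rem=1, I/O yield, promote→Q0. Q0=[P5,P2] Q1=[P1,P3] Q2=[]
t=26-27: P5@Q0 runs 1, rem=4, I/O yield, promote→Q0. Q0=[P2,P5] Q1=[P1,P3] Q2=[]
t=27-28: P2@Q0 runs 1, rem=0, completes. Q0=[P5] Q1=[P1,P3] Q2=[]
t=28-29: P5@Q0 runs 1, rem=3, I/O yield, promote→Q0. Q0=[P5] Q1=[P1,P3] Q2=[]
t=29-30: P5@Q0 runs 1, rem=2, I/O yield, promote→Q0. Q0=[P5] Q1=[P1,P3] Q2=[]
t=30-31: P5@Q0 runs 1, rem=1, I/O yield, promote→Q0. Q0=[P5] Q1=[P1,P3] Q2=[]
t=31-32: P5@Q0 runs 1, rem=0, completes. Q0=[] Q1=[P1,P3] Q2=[]
t=32-38: P1@Q1 runs 6, rem=2, quantum used, demote→Q2. Q0=[] Q1=[P3] Q2=[P1]
t=38-44: P3@Q1 runs 6, rem=4, quantum used, demote→Q2. Q0=[] Q1=[] Q2=[P1,P3]
t=44-46: P1@Q2 runs 2, rem=0, completes. Q0=[] Q1=[] Q2=[P3]
t=46-50: P3@Q2 runs 4, rem=0, completes. Q0=[] Q1=[] Q2=[]

Answer: P1(0-3) P2(3-5) P3(5-8) P4(8-10) P5(10-11) P2(11-13) P4(13-15) P5(15-16) P2(16-18) P4(18-20) P5(20-21) P2(21-23) P5(23-24) P2(24-26) P5(26-27) P2(27-28) P5(28-29) P5(29-30) P5(30-31) P5(31-32) P1(32-38) P3(38-44) P1(44-46) P3(46-50)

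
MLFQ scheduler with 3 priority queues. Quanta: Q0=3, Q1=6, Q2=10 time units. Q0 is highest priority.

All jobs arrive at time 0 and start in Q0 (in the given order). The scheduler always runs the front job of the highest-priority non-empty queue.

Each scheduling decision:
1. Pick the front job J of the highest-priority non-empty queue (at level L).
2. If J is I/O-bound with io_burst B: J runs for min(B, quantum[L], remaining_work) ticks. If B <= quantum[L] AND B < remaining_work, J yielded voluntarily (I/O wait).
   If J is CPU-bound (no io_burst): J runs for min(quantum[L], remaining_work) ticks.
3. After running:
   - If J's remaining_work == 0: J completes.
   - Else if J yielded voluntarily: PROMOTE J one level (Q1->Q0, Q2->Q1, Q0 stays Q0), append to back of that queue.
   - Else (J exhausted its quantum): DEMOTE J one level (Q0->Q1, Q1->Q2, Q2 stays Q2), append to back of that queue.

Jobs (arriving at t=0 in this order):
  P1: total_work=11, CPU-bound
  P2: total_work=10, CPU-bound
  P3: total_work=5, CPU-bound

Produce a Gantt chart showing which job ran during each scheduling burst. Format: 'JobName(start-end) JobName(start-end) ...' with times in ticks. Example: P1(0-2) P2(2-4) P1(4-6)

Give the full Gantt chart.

t=0-3: P1@Q0 runs 3, rem=8, quantum used, demote→Q1. Q0=[P2,P3] Q1=[P1] Q2=[]
t=3-6: P2@Q0 runs 3, rem=7, quantum used, demote→Q1. Q0=[P3] Q1=[P1,P2] Q2=[]
t=6-9: P3@Q0 runs 3, rem=2, quantum used, demote→Q1. Q0=[] Q1=[P1,P2,P3] Q2=[]
t=9-15: P1@Q1 runs 6, rem=2, quantum used, demote→Q2. Q0=[] Q1=[P2,P3] Q2=[P1]
t=15-21: P2@Q1 runs 6, rem=1, quantum used, demote→Q2. Q0=[] Q1=[P3] Q2=[P1,P2]
t=21-23: P3@Q1 runs 2, rem=0, completes. Q0=[] Q1=[] Q2=[P1,P2]
t=23-25: P1@Q2 runs 2, rem=0, completes. Q0=[] Q1=[] Q2=[P2]
t=25-26: P2@Q2 runs 1, rem=0, completes. Q0=[] Q1=[] Q2=[]

Answer: P1(0-3) P2(3-6) P3(6-9) P1(9-15) P2(15-21) P3(21-23) P1(23-25) P2(25-26)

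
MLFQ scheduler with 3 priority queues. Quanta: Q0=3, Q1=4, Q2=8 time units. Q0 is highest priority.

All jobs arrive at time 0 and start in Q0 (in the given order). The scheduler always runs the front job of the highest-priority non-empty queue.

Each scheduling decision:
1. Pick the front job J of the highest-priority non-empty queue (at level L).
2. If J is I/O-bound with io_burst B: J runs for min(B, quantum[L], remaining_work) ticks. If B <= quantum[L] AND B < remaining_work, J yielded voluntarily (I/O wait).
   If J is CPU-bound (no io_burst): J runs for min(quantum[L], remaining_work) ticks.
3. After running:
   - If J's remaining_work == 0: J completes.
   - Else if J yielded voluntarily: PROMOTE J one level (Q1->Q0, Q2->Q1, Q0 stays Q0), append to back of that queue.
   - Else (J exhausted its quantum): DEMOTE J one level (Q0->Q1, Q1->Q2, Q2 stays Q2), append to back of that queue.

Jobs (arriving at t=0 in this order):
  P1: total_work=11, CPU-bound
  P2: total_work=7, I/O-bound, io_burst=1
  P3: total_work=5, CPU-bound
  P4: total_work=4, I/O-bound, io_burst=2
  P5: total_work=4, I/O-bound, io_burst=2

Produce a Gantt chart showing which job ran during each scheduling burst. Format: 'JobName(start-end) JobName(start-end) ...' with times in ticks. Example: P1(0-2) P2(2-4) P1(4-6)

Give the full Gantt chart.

Answer: P1(0-3) P2(3-4) P3(4-7) P4(7-9) P5(9-11) P2(11-12) P4(12-14) P5(14-16) P2(16-17) P2(17-18) P2(18-19) P2(19-20) P2(20-21) P1(21-25) P3(25-27) P1(27-31)

Derivation:
t=0-3: P1@Q0 runs 3, rem=8, quantum used, demote→Q1. Q0=[P2,P3,P4,P5] Q1=[P1] Q2=[]
t=3-4: P2@Q0 runs 1, rem=6, I/O yield, promote→Q0. Q0=[P3,P4,P5,P2] Q1=[P1] Q2=[]
t=4-7: P3@Q0 runs 3, rem=2, quantum used, demote→Q1. Q0=[P4,P5,P2] Q1=[P1,P3] Q2=[]
t=7-9: P4@Q0 runs 2, rem=2, I/O yield, promote→Q0. Q0=[P5,P2,P4] Q1=[P1,P3] Q2=[]
t=9-11: P5@Q0 runs 2, rem=2, I/O yield, promote→Q0. Q0=[P2,P4,P5] Q1=[P1,P3] Q2=[]
t=11-12: P2@Q0 runs 1, rem=5, I/O yield, promote→Q0. Q0=[P4,P5,P2] Q1=[P1,P3] Q2=[]
t=12-14: P4@Q0 runs 2, rem=0, completes. Q0=[P5,P2] Q1=[P1,P3] Q2=[]
t=14-16: P5@Q0 runs 2, rem=0, completes. Q0=[P2] Q1=[P1,P3] Q2=[]
t=16-17: P2@Q0 runs 1, rem=4, I/O yield, promote→Q0. Q0=[P2] Q1=[P1,P3] Q2=[]
t=17-18: P2@Q0 runs 1, rem=3, I/O yield, promote→Q0. Q0=[P2] Q1=[P1,P3] Q2=[]
t=18-19: P2@Q0 runs 1, rem=2, I/O yield, promote→Q0. Q0=[P2] Q1=[P1,P3] Q2=[]
t=19-20: P2@Q0 runs 1, rem=1, I/O yield, promote→Q0. Q0=[P2] Q1=[P1,P3] Q2=[]
t=20-21: P2@Q0 runs 1, rem=0, completes. Q0=[] Q1=[P1,P3] Q2=[]
t=21-25: P1@Q1 runs 4, rem=4, quantum used, demote→Q2. Q0=[] Q1=[P3] Q2=[P1]
t=25-27: P3@Q1 runs 2, rem=0, completes. Q0=[] Q1=[] Q2=[P1]
t=27-31: P1@Q2 runs 4, rem=0, completes. Q0=[] Q1=[] Q2=[]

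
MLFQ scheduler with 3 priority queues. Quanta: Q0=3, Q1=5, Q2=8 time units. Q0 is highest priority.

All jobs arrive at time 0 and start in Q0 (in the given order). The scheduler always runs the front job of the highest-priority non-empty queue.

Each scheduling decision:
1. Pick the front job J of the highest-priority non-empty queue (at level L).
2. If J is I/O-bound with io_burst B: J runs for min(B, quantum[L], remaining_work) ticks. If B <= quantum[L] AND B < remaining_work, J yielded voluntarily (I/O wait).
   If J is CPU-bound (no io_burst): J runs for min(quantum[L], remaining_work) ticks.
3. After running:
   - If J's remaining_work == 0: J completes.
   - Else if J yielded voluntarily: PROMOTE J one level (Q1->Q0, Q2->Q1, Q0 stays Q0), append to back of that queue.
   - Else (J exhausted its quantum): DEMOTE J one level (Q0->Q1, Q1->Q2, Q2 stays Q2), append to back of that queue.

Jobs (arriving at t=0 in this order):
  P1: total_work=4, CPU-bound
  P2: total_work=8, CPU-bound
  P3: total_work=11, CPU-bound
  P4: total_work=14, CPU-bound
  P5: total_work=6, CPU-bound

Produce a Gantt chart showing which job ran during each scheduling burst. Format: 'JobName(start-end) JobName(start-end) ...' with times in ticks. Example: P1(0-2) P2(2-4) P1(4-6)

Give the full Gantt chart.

Answer: P1(0-3) P2(3-6) P3(6-9) P4(9-12) P5(12-15) P1(15-16) P2(16-21) P3(21-26) P4(26-31) P5(31-34) P3(34-37) P4(37-43)

Derivation:
t=0-3: P1@Q0 runs 3, rem=1, quantum used, demote→Q1. Q0=[P2,P3,P4,P5] Q1=[P1] Q2=[]
t=3-6: P2@Q0 runs 3, rem=5, quantum used, demote→Q1. Q0=[P3,P4,P5] Q1=[P1,P2] Q2=[]
t=6-9: P3@Q0 runs 3, rem=8, quantum used, demote→Q1. Q0=[P4,P5] Q1=[P1,P2,P3] Q2=[]
t=9-12: P4@Q0 runs 3, rem=11, quantum used, demote→Q1. Q0=[P5] Q1=[P1,P2,P3,P4] Q2=[]
t=12-15: P5@Q0 runs 3, rem=3, quantum used, demote→Q1. Q0=[] Q1=[P1,P2,P3,P4,P5] Q2=[]
t=15-16: P1@Q1 runs 1, rem=0, completes. Q0=[] Q1=[P2,P3,P4,P5] Q2=[]
t=16-21: P2@Q1 runs 5, rem=0, completes. Q0=[] Q1=[P3,P4,P5] Q2=[]
t=21-26: P3@Q1 runs 5, rem=3, quantum used, demote→Q2. Q0=[] Q1=[P4,P5] Q2=[P3]
t=26-31: P4@Q1 runs 5, rem=6, quantum used, demote→Q2. Q0=[] Q1=[P5] Q2=[P3,P4]
t=31-34: P5@Q1 runs 3, rem=0, completes. Q0=[] Q1=[] Q2=[P3,P4]
t=34-37: P3@Q2 runs 3, rem=0, completes. Q0=[] Q1=[] Q2=[P4]
t=37-43: P4@Q2 runs 6, rem=0, completes. Q0=[] Q1=[] Q2=[]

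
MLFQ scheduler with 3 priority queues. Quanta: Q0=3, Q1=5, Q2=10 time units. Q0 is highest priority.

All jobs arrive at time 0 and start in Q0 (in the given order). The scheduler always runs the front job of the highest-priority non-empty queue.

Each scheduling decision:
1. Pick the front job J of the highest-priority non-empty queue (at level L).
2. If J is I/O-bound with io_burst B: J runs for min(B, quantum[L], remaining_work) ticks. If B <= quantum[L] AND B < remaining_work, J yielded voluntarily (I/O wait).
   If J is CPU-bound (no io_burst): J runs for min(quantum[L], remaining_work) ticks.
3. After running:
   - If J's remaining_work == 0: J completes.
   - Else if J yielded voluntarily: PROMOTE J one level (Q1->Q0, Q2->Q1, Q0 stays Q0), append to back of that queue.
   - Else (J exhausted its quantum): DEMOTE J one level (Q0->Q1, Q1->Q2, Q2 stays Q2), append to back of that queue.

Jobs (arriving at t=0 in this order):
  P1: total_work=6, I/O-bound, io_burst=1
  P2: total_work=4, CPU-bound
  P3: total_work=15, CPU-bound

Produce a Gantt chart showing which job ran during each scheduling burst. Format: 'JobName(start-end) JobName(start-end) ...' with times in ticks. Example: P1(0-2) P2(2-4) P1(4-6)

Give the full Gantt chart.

t=0-1: P1@Q0 runs 1, rem=5, I/O yield, promote→Q0. Q0=[P2,P3,P1] Q1=[] Q2=[]
t=1-4: P2@Q0 runs 3, rem=1, quantum used, demote→Q1. Q0=[P3,P1] Q1=[P2] Q2=[]
t=4-7: P3@Q0 runs 3, rem=12, quantum used, demote→Q1. Q0=[P1] Q1=[P2,P3] Q2=[]
t=7-8: P1@Q0 runs 1, rem=4, I/O yield, promote→Q0. Q0=[P1] Q1=[P2,P3] Q2=[]
t=8-9: P1@Q0 runs 1, rem=3, I/O yield, promote→Q0. Q0=[P1] Q1=[P2,P3] Q2=[]
t=9-10: P1@Q0 runs 1, rem=2, I/O yield, promote→Q0. Q0=[P1] Q1=[P2,P3] Q2=[]
t=10-11: P1@Q0 runs 1, rem=1, I/O yield, promote→Q0. Q0=[P1] Q1=[P2,P3] Q2=[]
t=11-12: P1@Q0 runs 1, rem=0, completes. Q0=[] Q1=[P2,P3] Q2=[]
t=12-13: P2@Q1 runs 1, rem=0, completes. Q0=[] Q1=[P3] Q2=[]
t=13-18: P3@Q1 runs 5, rem=7, quantum used, demote→Q2. Q0=[] Q1=[] Q2=[P3]
t=18-25: P3@Q2 runs 7, rem=0, completes. Q0=[] Q1=[] Q2=[]

Answer: P1(0-1) P2(1-4) P3(4-7) P1(7-8) P1(8-9) P1(9-10) P1(10-11) P1(11-12) P2(12-13) P3(13-18) P3(18-25)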